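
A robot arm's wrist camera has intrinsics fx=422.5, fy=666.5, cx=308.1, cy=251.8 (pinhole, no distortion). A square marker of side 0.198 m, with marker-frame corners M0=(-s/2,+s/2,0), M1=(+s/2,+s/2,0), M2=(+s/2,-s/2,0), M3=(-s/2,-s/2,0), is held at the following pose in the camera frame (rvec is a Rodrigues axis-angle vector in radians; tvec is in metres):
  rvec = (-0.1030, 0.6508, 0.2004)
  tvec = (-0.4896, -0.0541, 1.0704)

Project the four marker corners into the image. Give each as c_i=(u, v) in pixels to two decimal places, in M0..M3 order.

c0=(87.77, 267.97) c1=(125.90, 289.94) c2=(144.98, 162.62) c3=(105.04, 154.35)

Intrinsics K: fx=422.5, fy=666.5, cx=308.1, cy=251.8
Marker side s = 0.198 m; corners in marker frame (Z=0):
  M0 = (-0.0990, +0.0990, 0)
  M1 = (+0.0990, +0.0990, 0)
  M2 = (+0.0990, -0.0990, 0)
  M3 = (-0.0990, -0.0990, 0)
rvec = (-0.1030, 0.6508, 0.2004), |rvec| = θ = 0.68870 rad = 39.460°
Rodrigues: sinθ=0.63554, 1−cosθ=0.22793; R = I + sinθ·[k]× + (1−cosθ)·[k]×²:
    [+0.77717 -0.21714 +0.59064]
    [+0.15272 +0.97560 +0.15772]
    [-0.61048 -0.03238 +0.79137]
t = (-0.4896, -0.0541, 1.0704) m
M0: Pc = R·M0+t = (-0.58804, +0.02737, +1.12763); u = 422.5·(-0.58804)/1.12763 + 308.1 = 87.7750, v = 666.5·(+0.02737)/1.12763 + 251.8 = 267.9748
M1: Pc = R·M1+t = (-0.43416, +0.05760, +1.00676); u = 422.5·(-0.43416)/1.00676 + 308.1 = 125.8998, v = 666.5·(+0.05760)/1.00676 + 251.8 = 289.9352
M2: Pc = R·M2+t = (-0.39116, -0.13557, +1.01317); u = 422.5·(-0.39116)/1.01317 + 308.1 = 144.9815, v = 666.5·(-0.13557)/1.01317 + 251.8 = 162.6198
M3: Pc = R·M3+t = (-0.54504, -0.16580, +1.13404); u = 422.5·(-0.54504)/1.13404 + 308.1 = 105.0383, v = 666.5·(-0.16580)/1.13404 + 251.8 = 154.3538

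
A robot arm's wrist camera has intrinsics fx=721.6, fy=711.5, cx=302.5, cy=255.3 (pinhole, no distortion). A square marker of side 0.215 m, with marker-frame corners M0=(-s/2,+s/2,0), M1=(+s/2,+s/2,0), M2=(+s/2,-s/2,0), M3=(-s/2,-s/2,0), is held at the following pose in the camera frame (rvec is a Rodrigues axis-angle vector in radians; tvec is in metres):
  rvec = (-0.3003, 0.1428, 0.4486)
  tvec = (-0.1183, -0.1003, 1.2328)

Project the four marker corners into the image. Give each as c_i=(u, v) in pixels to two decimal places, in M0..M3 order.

c0=(148.32, 225.40) c1=(259.58, 276.60) c2=(317.41, 169.68) c3=(208.93, 124.26)

Intrinsics K: fx=721.6, fy=711.5, cx=302.5, cy=255.3
Marker side s = 0.215 m; corners in marker frame (Z=0):
  M0 = (-0.1075, +0.1075, 0)
  M1 = (+0.1075, +0.1075, 0)
  M2 = (+0.1075, -0.1075, 0)
  M3 = (-0.1075, -0.1075, 0)
rvec = (-0.3003, 0.1428, 0.4486), |rvec| = θ = 0.55840 rad = 31.994°
Rodrigues: sinθ=0.52983, 1−cosθ=0.15190; R = I + sinθ·[k]× + (1−cosθ)·[k]×²:
    [+0.89203 -0.44654 +0.06987]
    [+0.40476 +0.85804 +0.31614]
    [-0.20112 -0.25373 +0.94614]
t = (-0.1183, -0.1003, 1.2328) m
M0: Pc = R·M0+t = (-0.26220, -0.05157, +1.22714); u = 721.6·(-0.26220)/1.22714 + 302.5 = 148.3202, v = 711.5·(-0.05157)/1.22714 + 255.3 = 225.3982
M1: Pc = R·M1+t = (-0.07041, +0.03545, +1.18390); u = 721.6·(-0.07041)/1.18390 + 302.5 = 259.5849, v = 711.5·(+0.03545)/1.18390 + 255.3 = 276.6048
M2: Pc = R·M2+t = (+0.02560, -0.14903, +1.23846); u = 721.6·(+0.02560)/1.23846 + 302.5 = 317.4140, v = 711.5·(-0.14903)/1.23846 + 255.3 = 169.6829
M3: Pc = R·M3+t = (-0.16619, -0.23605, +1.28170); u = 721.6·(-0.16619)/1.28170 + 302.5 = 208.9340, v = 711.5·(-0.23605)/1.28170 + 255.3 = 124.2629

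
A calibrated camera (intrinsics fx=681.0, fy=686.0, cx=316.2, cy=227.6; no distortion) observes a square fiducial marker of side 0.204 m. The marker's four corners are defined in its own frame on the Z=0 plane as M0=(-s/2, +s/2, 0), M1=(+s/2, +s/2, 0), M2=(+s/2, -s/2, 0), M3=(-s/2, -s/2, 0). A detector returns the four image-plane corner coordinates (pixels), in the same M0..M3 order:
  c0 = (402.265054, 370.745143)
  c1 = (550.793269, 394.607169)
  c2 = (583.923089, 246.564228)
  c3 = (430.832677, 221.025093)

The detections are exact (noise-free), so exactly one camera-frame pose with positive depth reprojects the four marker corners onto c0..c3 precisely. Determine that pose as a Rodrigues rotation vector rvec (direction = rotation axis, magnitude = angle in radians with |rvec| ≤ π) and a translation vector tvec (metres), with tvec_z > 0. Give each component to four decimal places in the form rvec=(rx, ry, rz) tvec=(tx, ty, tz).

rvec=(0.1417, -0.0152, 0.1647) tvec=(0.2329, 0.1077, 0.9025)

Intrinsics K: fx=681.0, fy=686.0, cx=316.2, cy=227.6
Marker side s = 0.204 m; corners in marker frame (Z=0):
  M0 = (-0.1020, +0.1020, 0)
  M1 = (+0.1020, +0.1020, 0)
  M2 = (+0.1020, -0.1020, 0)
  M3 = (-0.1020, -0.1020, 0)
Detected image corners:
  c0 = (402.265054, 370.745143) px
  c1 = (550.793269, 394.607169) px
  c2 = (583.923089, 246.564228) px
  c3 = (430.832677, 221.025093) px
Planar DLT: solve 8×8 A·h = b for H (H[2,2]=1):
  H  [+753.65285 -75.32071 +491.93844]
  H  [+130.14392 +777.37451 +309.44467]
  H  [+0.02961 +0.15435 +1.00000]
B = K⁻¹H; ‖b₁‖=1.108037, ‖b₂‖=1.108037; λ = 2/(‖b₁‖+‖b₂‖) = 0.902497, sign → tz>0 ⇒ λ=+0.902497
r₁ = λ·B[:,0] = (+0.98637,+0.16235,+0.02672); r₂ = λ·B[:,1] = (-0.16450,+0.97649,+0.13930)
r₃ = r₁×r₂ = (-0.00348,-0.14180,+0.98989); SVD([r₁ r₂ r₃]) → R = UVᵀ:
  R  [+0.98637 -0.16450 -0.00348]
  R  [+0.16235 +0.97649 -0.14180]
  R  [+0.02672 +0.13930 +0.98989]
t = (+0.23290, +0.10767, +0.90250) m
tr R = 2.952753; θ = arccos((tr R − 1)/2) = 0.217794 rad = 12.479°
axis k = ((R−Rᵀ)₃₂, (R−Rᵀ)₁₃, (R−Rᵀ)₂₁) / (2 sinθ) = (+0.650453, -0.069895, +0.756323)
rvec = θ·k = (+0.141665, -0.015223, +0.164723)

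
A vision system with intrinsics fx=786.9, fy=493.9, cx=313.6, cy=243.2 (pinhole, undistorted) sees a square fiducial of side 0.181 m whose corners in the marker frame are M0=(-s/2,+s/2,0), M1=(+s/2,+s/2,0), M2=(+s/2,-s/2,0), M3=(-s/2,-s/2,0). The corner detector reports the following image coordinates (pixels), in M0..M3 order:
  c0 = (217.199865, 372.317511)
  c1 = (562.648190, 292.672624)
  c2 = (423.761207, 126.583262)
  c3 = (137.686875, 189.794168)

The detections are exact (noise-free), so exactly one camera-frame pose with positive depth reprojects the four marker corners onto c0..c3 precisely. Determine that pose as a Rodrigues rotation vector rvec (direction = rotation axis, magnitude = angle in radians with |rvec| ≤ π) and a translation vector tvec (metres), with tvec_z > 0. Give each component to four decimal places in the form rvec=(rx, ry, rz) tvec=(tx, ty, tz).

Intrinsics K: fx=786.9, fy=493.9, cx=313.6, cy=243.2
Marker side s = 0.181 m; corners in marker frame (Z=0):
  M0 = (-0.0905, +0.0905, 0)
  M1 = (+0.0905, +0.0905, 0)
  M2 = (+0.0905, -0.0905, 0)
  M3 = (-0.0905, -0.0905, 0)
Detected image corners:
  c0 = (217.199865, 372.317511) px
  c1 = (562.648190, 292.672624) px
  c2 = (423.761207, 126.583262) px
  c3 = (137.686875, 189.794168) px
Planar DLT: solve 8×8 A·h = b for H (H[2,2]=1):
  H  [+1756.64580 +246.52807 +331.23945]
  H  [-369.78815 +700.72531 +236.65112]
  H  [+0.08337 -1.06770 +1.00000]
B = K⁻¹H; ‖b₁‖=2.338136, ‖b₂‖=2.338136; λ = 2/(‖b₁‖+‖b₂‖) = 0.427691, sign → tz>0 ⇒ λ=+0.427691
r₁ = λ·B[:,0] = (+0.94055,-0.33777,+0.03566); r₂ = λ·B[:,1] = (+0.31598,+0.83165,-0.45664)
r₃ = r₁×r₂ = (+0.12459,+0.44076,+0.88893); SVD([r₁ r₂ r₃]) → R = UVᵀ:
  R  [+0.94055 +0.31598 +0.12459]
  R  [-0.33777 +0.83165 +0.44076]
  R  [+0.03566 -0.45664 +0.88893]
t = (+0.00959, -0.00567, +0.42769) m
tr R = 2.661132; θ = arccos((tr R − 1)/2) = 0.590673 rad = 33.843°
axis k = ((R−Rᵀ)₃₂, (R−Rᵀ)₁₃, (R−Rᵀ)₂₁) / (2 sinθ) = (-0.805688, +0.079842, -0.586934)
rvec = θ·k = (-0.475899, +0.047161, -0.346686)

rvec=(-0.4759, 0.0472, -0.3467) tvec=(0.0096, -0.0057, 0.4277)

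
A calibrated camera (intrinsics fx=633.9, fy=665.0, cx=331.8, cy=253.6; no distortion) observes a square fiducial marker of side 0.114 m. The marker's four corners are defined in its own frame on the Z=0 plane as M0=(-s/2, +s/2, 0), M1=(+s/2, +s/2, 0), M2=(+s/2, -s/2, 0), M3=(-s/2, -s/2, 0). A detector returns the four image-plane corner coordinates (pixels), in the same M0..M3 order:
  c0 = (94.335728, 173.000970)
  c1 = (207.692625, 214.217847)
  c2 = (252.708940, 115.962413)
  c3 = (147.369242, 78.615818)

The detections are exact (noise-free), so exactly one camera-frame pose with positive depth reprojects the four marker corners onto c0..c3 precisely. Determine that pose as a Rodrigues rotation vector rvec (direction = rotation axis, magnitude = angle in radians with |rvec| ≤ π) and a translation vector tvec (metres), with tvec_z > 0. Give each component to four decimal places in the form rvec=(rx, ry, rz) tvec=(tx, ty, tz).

Intrinsics K: fx=633.9, fy=665.0, cx=331.8, cy=253.6
Marker side s = 0.114 m; corners in marker frame (Z=0):
  M0 = (-0.0570, +0.0570, 0)
  M1 = (+0.0570, +0.0570, 0)
  M2 = (+0.0570, -0.0570, 0)
  M3 = (-0.0570, -0.0570, 0)
Detected image corners:
  c0 = (94.335728, 173.000970) px
  c1 = (207.692625, 214.217847) px
  c2 = (252.708940, 115.962413) px
  c3 = (147.369242, 78.615818) px
Planar DLT: solve 8×8 A·h = b for H (H[2,2]=1):
  H  [+944.45586 -549.08391 +176.23540]
  H  [+332.83221 +746.32514 +143.50457]
  H  [-0.07624 -0.67732 +1.00000]
B = K⁻¹H; ‖b₁‖=1.620681, ‖b₂‖=1.620681; λ = 2/(‖b₁‖+‖b₂‖) = 0.617024, sign → tz>0 ⇒ λ=+0.617024
r₁ = λ·B[:,0] = (+0.94394,+0.32676,-0.04704); r₂ = λ·B[:,1] = (-0.31571,+0.85186,-0.41792)
r₃ = r₁×r₂ = (-0.09649,+0.40935,+0.90726); SVD([r₁ r₂ r₃]) → R = UVᵀ:
  R  [+0.94394 -0.31571 -0.09649]
  R  [+0.32676 +0.85186 +0.40935]
  R  [-0.04704 -0.41792 +0.90726]
t = (-0.15142, -0.10215, +0.61702) m
tr R = 2.703058; θ = arccos((tr R − 1)/2) = 0.551901 rad = 31.622°
axis k = ((R−Rᵀ)₃₂, (R−Rᵀ)₁₃, (R−Rᵀ)₂₁) / (2 sinθ) = (-0.788917, -0.047153, +0.612688)
rvec = θ·k = (-0.435404, -0.026024, +0.338144)

rvec=(-0.4354, -0.0260, 0.3381) tvec=(-0.1514, -0.1022, 0.6170)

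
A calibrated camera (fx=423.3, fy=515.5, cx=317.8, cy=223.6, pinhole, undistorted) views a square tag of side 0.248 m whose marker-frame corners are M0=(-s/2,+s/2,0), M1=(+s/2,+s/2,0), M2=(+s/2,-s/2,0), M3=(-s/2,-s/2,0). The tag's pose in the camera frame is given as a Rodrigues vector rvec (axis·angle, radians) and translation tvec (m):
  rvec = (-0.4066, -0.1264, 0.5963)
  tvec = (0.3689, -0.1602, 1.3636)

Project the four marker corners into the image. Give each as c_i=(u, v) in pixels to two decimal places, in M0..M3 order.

c0=(383.07, 169.57) c1=(448.82, 224.96) c2=(478.05, 156.97) c3=(416.99, 105.54)

Intrinsics K: fx=423.3, fy=515.5, cx=317.8, cy=223.6
Marker side s = 0.248 m; corners in marker frame (Z=0):
  M0 = (-0.1240, +0.1240, 0)
  M1 = (+0.1240, +0.1240, 0)
  M2 = (+0.1240, -0.1240, 0)
  M3 = (-0.1240, -0.1240, 0)
rvec = (-0.4066, -0.1264, 0.5963), |rvec| = θ = 0.73272 rad = 41.982°
Rodrigues: sinθ=0.66889, 1−cosθ=0.25664; R = I + sinθ·[k]× + (1−cosθ)·[k]×²:
    [+0.82239 -0.51979 -0.23129]
    [+0.56893 +0.75100 +0.33515]
    [-0.00051 -0.40721 +0.91333]
t = (0.3689, -0.1602, 1.3636) m
M0: Pc = R·M0+t = (+0.20247, -0.13762, +1.31317); u = 423.3·(+0.20247)/1.31317 + 317.8 = 383.0661, v = 515.5·(-0.13762)/1.31317 + 223.6 = 169.5744
M1: Pc = R·M1+t = (+0.40642, +0.00347, +1.31304); u = 423.3·(+0.40642)/1.31304 + 317.8 = 448.8228, v = 515.5·(+0.00347)/1.31304 + 223.6 = 224.9625
M2: Pc = R·M2+t = (+0.53533, -0.18278, +1.41403); u = 423.3·(+0.53533)/1.41403 + 317.8 = 478.0548, v = 515.5·(-0.18278)/1.41403 + 223.6 = 156.9667
M3: Pc = R·M3+t = (+0.33138, -0.32387, +1.41416); u = 423.3·(+0.33138)/1.41416 + 317.8 = 416.9913, v = 515.5·(-0.32387)/1.41416 + 223.6 = 105.5402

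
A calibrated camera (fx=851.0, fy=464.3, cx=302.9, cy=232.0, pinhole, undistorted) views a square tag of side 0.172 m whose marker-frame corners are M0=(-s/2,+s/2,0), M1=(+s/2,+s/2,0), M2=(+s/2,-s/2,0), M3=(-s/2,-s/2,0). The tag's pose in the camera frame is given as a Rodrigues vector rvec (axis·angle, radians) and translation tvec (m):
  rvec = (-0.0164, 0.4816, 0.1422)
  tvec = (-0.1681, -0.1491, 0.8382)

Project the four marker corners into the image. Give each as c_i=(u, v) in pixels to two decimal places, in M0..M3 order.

c0=(55.65, 192.22) c1=(191.44, 201.48) c2=(216.76, 102.16) c3=(78.19, 101.88)

Intrinsics K: fx=851.0, fy=464.3, cx=302.9, cy=232.0
Marker side s = 0.172 m; corners in marker frame (Z=0):
  M0 = (-0.0860, +0.0860, 0)
  M1 = (+0.0860, +0.0860, 0)
  M2 = (+0.0860, -0.0860, 0)
  M3 = (-0.0860, -0.0860, 0)
rvec = (-0.0164, 0.4816, 0.1422), |rvec| = θ = 0.50242 rad = 28.787°
Rodrigues: sinθ=0.48155, 1−cosθ=0.12358; R = I + sinθ·[k]× + (1−cosθ)·[k]×²:
    [+0.87655 -0.14016 +0.46045]
    [+0.13243 +0.98997 +0.04925]
    [-0.46273 +0.01781 +0.88632]
t = (-0.1681, -0.1491, 0.8382) m
M0: Pc = R·M0+t = (-0.25554, -0.07535, +0.87953); u = 851.0·(-0.25554)/0.87953 + 302.9 = 55.6511, v = 464.3·(-0.07535)/0.87953 + 232.0 = 192.2222
M1: Pc = R·M1+t = (-0.10477, -0.05257, +0.79994); u = 851.0·(-0.10477)/0.79994 + 302.9 = 191.4417, v = 464.3·(-0.05257)/0.79994 + 232.0 = 201.4849
M2: Pc = R·M2+t = (-0.08066, -0.22285, +0.79687); u = 851.0·(-0.08066)/0.79687 + 302.9 = 216.7581, v = 464.3·(-0.22285)/0.79687 + 232.0 = 102.1567
M3: Pc = R·M3+t = (-0.23143, -0.24563, +0.87646); u = 851.0·(-0.23143)/0.87646 + 302.9 = 78.1940, v = 464.3·(-0.24563)/0.87646 + 232.0 = 101.8815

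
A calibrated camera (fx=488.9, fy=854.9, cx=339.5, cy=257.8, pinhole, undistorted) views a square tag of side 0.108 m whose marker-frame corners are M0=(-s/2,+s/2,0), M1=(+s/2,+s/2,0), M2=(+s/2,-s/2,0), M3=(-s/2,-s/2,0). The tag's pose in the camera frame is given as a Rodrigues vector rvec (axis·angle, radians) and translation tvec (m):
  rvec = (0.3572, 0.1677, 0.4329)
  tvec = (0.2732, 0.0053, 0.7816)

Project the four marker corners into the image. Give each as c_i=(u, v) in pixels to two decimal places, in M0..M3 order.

c0=(463.43, 286.86) c1=(524.12, 337.87) c2=(560.40, 238.83) c3=(496.10, 186.29)

Intrinsics K: fx=488.9, fy=854.9, cx=339.5, cy=257.8
Marker side s = 0.108 m; corners in marker frame (Z=0):
  M0 = (-0.0540, +0.0540, 0)
  M1 = (+0.0540, +0.0540, 0)
  M2 = (+0.0540, -0.0540, 0)
  M3 = (-0.0540, -0.0540, 0)
rvec = (0.3572, 0.1677, 0.4329), |rvec| = θ = 0.58576 rad = 33.562°
Rodrigues: sinθ=0.55283, 1−cosθ=0.16671; R = I + sinθ·[k]× + (1−cosθ)·[k]×²:
    [+0.89528 -0.37946 +0.23340]
    [+0.43767 +0.84696 -0.30185]
    [-0.08314 +0.37239 +0.92434]
t = (0.2732, 0.0053, 0.7816) m
M0: Pc = R·M0+t = (+0.20436, +0.02740, +0.80620); u = 488.9·(+0.20436)/0.80620 + 339.5 = 463.4315, v = 854.9·(+0.02740)/0.80620 + 257.8 = 286.8567
M1: Pc = R·M1+t = (+0.30105, +0.07467, +0.79722); u = 488.9·(+0.30105)/0.79722 + 339.5 = 524.1236, v = 854.9·(+0.07467)/0.79722 + 257.8 = 337.8723
M2: Pc = R·M2+t = (+0.34204, -0.01680, +0.75700); u = 488.9·(+0.34204)/0.75700 + 339.5 = 560.3999, v = 854.9·(-0.01680)/0.75700 + 257.8 = 238.8258
M3: Pc = R·M3+t = (+0.24535, -0.06407, +0.76598); u = 488.9·(+0.24535)/0.76598 + 339.5 = 496.0960, v = 854.9·(-0.06407)/0.76598 + 257.8 = 186.2927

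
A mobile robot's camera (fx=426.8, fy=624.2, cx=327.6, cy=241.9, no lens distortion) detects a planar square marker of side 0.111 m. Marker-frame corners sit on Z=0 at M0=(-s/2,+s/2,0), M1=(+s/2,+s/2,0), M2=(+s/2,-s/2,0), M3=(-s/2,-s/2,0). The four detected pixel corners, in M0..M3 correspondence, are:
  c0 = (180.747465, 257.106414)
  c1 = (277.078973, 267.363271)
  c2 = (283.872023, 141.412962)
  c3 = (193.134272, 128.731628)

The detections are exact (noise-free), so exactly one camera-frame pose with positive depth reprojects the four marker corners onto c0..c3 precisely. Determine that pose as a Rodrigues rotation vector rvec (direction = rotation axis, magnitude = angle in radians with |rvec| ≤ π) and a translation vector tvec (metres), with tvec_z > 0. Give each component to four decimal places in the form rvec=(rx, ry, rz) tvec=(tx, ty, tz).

Intrinsics K: fx=426.8, fy=624.2, cx=327.6, cy=241.9
Marker side s = 0.111 m; corners in marker frame (Z=0):
  M0 = (-0.0555, +0.0555, 0)
  M1 = (+0.0555, +0.0555, 0)
  M2 = (+0.0555, -0.0555, 0)
  M3 = (-0.0555, -0.0555, 0)
Detected image corners:
  c0 = (180.747465, 257.106414) px
  c1 = (277.078973, 267.363271) px
  c2 = (283.872023, 141.412962) px
  c3 = (193.134272, 128.731628) px
Planar DLT: solve 8×8 A·h = b for H (H[2,2]=1):
  H  [+892.96001 -206.77497 +234.41233]
  H  [+147.01218 +1042.89349 +196.90084]
  H  [+0.21834 -0.51639 +1.00000]
B = K⁻¹H; ‖b₁‖=1.942844, ‖b₂‖=1.942844; λ = 2/(‖b₁‖+‖b₂‖) = 0.514709, sign → tz>0 ⇒ λ=+0.514709
r₁ = λ·B[:,0] = (+0.99062,+0.07767,+0.11238); r₂ = λ·B[:,1] = (-0.04535,+0.96296,-0.26579)
r₃ = r₁×r₂ = (-0.12886,+0.25820,+0.95746); SVD([r₁ r₂ r₃]) → R = UVᵀ:
  R  [+0.99062 -0.04535 -0.12886]
  R  [+0.07767 +0.96296 +0.25820]
  R  [+0.11238 -0.26579 +0.95746]
t = (-0.11238, -0.03711, +0.51471) m
tr R = 2.911046; θ = arccos((tr R − 1)/2) = 0.299368 rad = 17.153°
axis k = ((R−Rᵀ)₃₂, (R−Rᵀ)₁₃, (R−Rᵀ)₂₁) / (2 sinθ) = (-0.888375, -0.409007, +0.208575)
rvec = θ·k = (-0.265951, -0.122444, +0.062441)

rvec=(-0.2660, -0.1224, 0.0624) tvec=(-0.1124, -0.0371, 0.5147)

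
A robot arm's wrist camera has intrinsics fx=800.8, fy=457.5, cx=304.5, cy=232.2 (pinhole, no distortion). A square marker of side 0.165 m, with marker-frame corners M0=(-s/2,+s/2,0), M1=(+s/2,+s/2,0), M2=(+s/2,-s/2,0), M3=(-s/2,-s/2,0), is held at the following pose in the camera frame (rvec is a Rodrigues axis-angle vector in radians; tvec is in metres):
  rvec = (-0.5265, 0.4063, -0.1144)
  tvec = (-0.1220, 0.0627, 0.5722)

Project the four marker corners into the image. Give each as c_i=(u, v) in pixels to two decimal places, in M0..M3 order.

Intrinsics K: fx=800.8, fy=457.5, cx=304.5, cy=232.2
Marker side s = 0.165 m; corners in marker frame (Z=0):
  M0 = (-0.0825, +0.0825, 0)
  M1 = (+0.0825, +0.0825, 0)
  M2 = (+0.0825, -0.0825, 0)
  M3 = (-0.0825, -0.0825, 0)
rvec = (-0.5265, 0.4063, -0.1144), |rvec| = θ = 0.67481 rad = 38.664°
Rodrigues: sinθ=0.62475, 1−cosθ=0.21917; R = I + sinθ·[k]× + (1−cosθ)·[k]×²:
    [+0.91425 +0.00295 +0.40515]
    [-0.20887 +0.86028 +0.46507]
    [-0.34717 -0.50981 +0.78712]
t = (-0.1220, 0.0627, 0.5722) m
M0: Pc = R·M0+t = (-0.19718, +0.15091, +0.55878); u = 800.8·(-0.19718)/0.55878 + 304.5 = 21.9154, v = 457.5·(+0.15091)/0.55878 + 232.2 = 355.7529
M1: Pc = R·M1+t = (-0.04633, +0.11644, +0.50150); u = 800.8·(-0.04633)/0.50150 + 304.5 = 230.5179, v = 457.5·(+0.11644)/0.50150 + 232.2 = 338.4251
M2: Pc = R·M2+t = (-0.04682, -0.02551, +0.58562); u = 800.8·(-0.04682)/0.58562 + 304.5 = 240.4786, v = 457.5·(-0.02551)/0.58562 + 232.2 = 212.2747
M3: Pc = R·M3+t = (-0.19767, +0.00896, +0.64290); u = 800.8·(-0.19767)/0.64290 + 304.5 = 58.2829, v = 457.5·(+0.00896)/0.64290 + 232.2 = 238.5754

c0=(21.92, 355.75) c1=(230.52, 338.43) c2=(240.48, 212.27) c3=(58.28, 238.58)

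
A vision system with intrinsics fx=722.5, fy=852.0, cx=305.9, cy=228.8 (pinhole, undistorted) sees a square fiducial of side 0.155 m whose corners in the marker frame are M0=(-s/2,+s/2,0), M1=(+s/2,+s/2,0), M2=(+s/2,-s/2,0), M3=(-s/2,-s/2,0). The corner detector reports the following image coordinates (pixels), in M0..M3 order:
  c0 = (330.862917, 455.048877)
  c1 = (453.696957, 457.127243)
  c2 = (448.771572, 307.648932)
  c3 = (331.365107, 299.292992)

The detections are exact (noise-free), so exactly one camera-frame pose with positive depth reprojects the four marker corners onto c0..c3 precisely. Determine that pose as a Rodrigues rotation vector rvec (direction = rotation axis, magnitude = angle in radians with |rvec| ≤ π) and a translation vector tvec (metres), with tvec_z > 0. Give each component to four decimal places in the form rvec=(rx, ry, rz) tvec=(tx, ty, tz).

Intrinsics K: fx=722.5, fy=852.0, cx=305.9, cy=228.8
Marker side s = 0.155 m; corners in marker frame (Z=0):
  M0 = (-0.0775, +0.0775, 0)
  M1 = (+0.0775, +0.0775, 0)
  M2 = (+0.0775, -0.0775, 0)
  M3 = (-0.0775, -0.0775, 0)
Detected image corners:
  c0 = (330.862917, 455.048877) px
  c1 = (453.696957, 457.127243) px
  c2 = (448.771572, 307.648932) px
  c3 = (331.365107, 299.292992) px
Planar DLT: solve 8×8 A·h = b for H (H[2,2]=1):
  H  [+882.34002 -101.37440 +392.43113]
  H  [+138.75824 +871.55693 +378.08123]
  H  [+0.27551 -0.29659 +1.00000]
B = K⁻¹H; ‖b₁‖=1.141888, ‖b₂‖=1.141888; λ = 2/(‖b₁‖+‖b₂‖) = 0.875743, sign → tz>0 ⇒ λ=+0.875743
r₁ = λ·B[:,0] = (+0.96733,+0.07783,+0.24128); r₂ = λ·B[:,1] = (-0.01291,+0.96559,-0.25973)
r₃ = r₁×r₂ = (-0.25319,+0.24813,+0.93505); SVD([r₁ r₂ r₃]) → R = UVᵀ:
  R  [+0.96733 -0.01291 -0.25319]
  R  [+0.07783 +0.96559 +0.24813]
  R  [+0.24128 -0.25973 +0.93505]
t = (+0.10488, +0.15344, +0.87574) m
tr R = 2.867977; θ = arccos((tr R − 1)/2) = 0.365378 rad = 20.935°
axis k = ((R−Rᵀ)₃₂, (R−Rᵀ)₁₃, (R−Rᵀ)₂₁) / (2 sinθ) = (-0.710694, -0.691947, +0.126978)
rvec = θ·k = (-0.259672, -0.252822, +0.046395)

rvec=(-0.2597, -0.2528, 0.0464) tvec=(0.1049, 0.1534, 0.8757)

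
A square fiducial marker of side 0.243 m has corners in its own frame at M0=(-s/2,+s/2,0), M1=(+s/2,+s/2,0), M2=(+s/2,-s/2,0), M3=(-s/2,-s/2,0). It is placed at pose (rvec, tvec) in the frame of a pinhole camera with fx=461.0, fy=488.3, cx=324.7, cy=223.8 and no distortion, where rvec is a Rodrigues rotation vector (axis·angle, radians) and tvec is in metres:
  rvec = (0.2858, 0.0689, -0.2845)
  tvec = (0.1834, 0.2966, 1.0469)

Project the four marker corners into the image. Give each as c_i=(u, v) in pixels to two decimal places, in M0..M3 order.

c0=(367.67, 420.81) c1=(469.32, 395.92) c2=(446.70, 298.13) c3=(339.17, 327.07)

Intrinsics K: fx=461.0, fy=488.3, cx=324.7, cy=223.8
Marker side s = 0.243 m; corners in marker frame (Z=0):
  M0 = (-0.1215, +0.1215, 0)
  M1 = (+0.1215, +0.1215, 0)
  M2 = (+0.1215, -0.1215, 0)
  M3 = (-0.1215, -0.1215, 0)
rvec = (0.2858, 0.0689, -0.2845), |rvec| = θ = 0.40911 rad = 23.440°
Rodrigues: sinθ=0.39779, 1−cosθ=0.08252; R = I + sinθ·[k]× + (1−cosθ)·[k]×²:
    [+0.95775 +0.28634 +0.02690]
    [-0.26692 +0.91982 -0.28756]
    [-0.10709 +0.26823 +0.95738]
t = (0.1834, 0.2966, 1.0469) m
M0: Pc = R·M0+t = (+0.10182, +0.44079, +1.09250); u = 461.0·(+0.10182)/1.09250 + 324.7 = 367.6662, v = 488.3·(+0.44079)/1.09250 + 223.8 = 420.8132
M1: Pc = R·M1+t = (+0.33456, +0.37593, +1.06648); u = 461.0·(+0.33456)/1.06648 + 324.7 = 469.3168, v = 488.3·(+0.37593)/1.06648 + 223.8 = 395.9226
M2: Pc = R·M2+t = (+0.26498, +0.15241, +1.00130); u = 461.0·(+0.26498)/1.00130 + 324.7 = 446.6956, v = 488.3·(+0.15241)/1.00130 + 223.8 = 298.1259
M3: Pc = R·M3+t = (+0.03224, +0.21727, +1.02732); u = 461.0·(+0.03224)/1.02732 + 324.7 = 339.1688, v = 488.3·(+0.21727)/1.02732 + 223.8 = 327.0729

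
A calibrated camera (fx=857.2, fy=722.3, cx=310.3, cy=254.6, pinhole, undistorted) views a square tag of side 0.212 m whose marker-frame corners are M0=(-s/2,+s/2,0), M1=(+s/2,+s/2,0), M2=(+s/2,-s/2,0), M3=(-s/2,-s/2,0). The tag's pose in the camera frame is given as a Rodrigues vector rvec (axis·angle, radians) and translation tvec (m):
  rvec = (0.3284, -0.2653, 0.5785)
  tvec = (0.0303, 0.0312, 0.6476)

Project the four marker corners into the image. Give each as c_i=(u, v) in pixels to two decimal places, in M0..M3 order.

Intrinsics K: fx=857.2, fy=722.3, cx=310.3, cy=254.6
Marker side s = 0.212 m; corners in marker frame (Z=0):
  M0 = (-0.1060, +0.1060, 0)
  M1 = (+0.1060, +0.1060, 0)
  M2 = (+0.1060, -0.1060, 0)
  M3 = (-0.1060, -0.1060, 0)
rvec = (0.3284, -0.2653, 0.5785), |rvec| = θ = 0.71617 rad = 41.033°
Rodrigues: sinθ=0.65650, 1−cosθ=0.24567; R = I + sinθ·[k]× + (1−cosθ)·[k]×²:
    [+0.80599 -0.57203 -0.15220]
    [+0.48857 +0.78804 -0.37455]
    [+0.33419 +0.22753 +0.91463]
t = (0.0303, 0.0312, 0.6476) m
M0: Pc = R·M0+t = (-0.11577, +0.06294, +0.63629); u = 857.2·(-0.11577)/0.63629 + 310.3 = 154.3371, v = 722.3·(+0.06294)/0.63629 + 254.6 = 326.0522
M1: Pc = R·M1+t = (+0.05510, +0.16652, +0.70714); u = 857.2·(+0.05510)/0.70714 + 310.3 = 377.0912, v = 722.3·(+0.16652)/0.70714 + 254.6 = 424.6902
M2: Pc = R·M2+t = (+0.17637, -0.00054, +0.65891); u = 857.2·(+0.17637)/0.65891 + 310.3 = 539.7473, v = 722.3·(-0.00054)/0.65891 + 254.6 = 254.0036
M3: Pc = R·M3+t = (+0.00550, -0.10412, +0.58806); u = 857.2·(+0.00550)/0.58806 + 310.3 = 318.3187, v = 722.3·(-0.10412)/0.58806 + 254.6 = 126.7104

c0=(154.34, 326.05) c1=(377.09, 424.69) c2=(539.75, 254.00) c3=(318.32, 126.71)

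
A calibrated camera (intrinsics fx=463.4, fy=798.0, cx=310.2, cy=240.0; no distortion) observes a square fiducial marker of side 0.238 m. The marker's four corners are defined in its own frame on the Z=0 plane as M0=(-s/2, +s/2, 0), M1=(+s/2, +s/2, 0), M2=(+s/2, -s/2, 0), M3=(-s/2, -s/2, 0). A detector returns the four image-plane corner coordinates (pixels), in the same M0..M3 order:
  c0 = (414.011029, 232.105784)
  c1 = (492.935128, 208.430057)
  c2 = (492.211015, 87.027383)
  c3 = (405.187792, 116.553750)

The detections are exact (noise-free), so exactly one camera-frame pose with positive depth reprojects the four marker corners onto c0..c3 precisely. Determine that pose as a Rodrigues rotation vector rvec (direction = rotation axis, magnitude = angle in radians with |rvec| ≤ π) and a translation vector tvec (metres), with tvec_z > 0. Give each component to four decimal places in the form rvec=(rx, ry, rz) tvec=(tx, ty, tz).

rvec=(0.6210, 0.0963, -0.2185) tvec=(0.4117, -0.1291, 1.3585)

Intrinsics K: fx=463.4, fy=798.0, cx=310.2, cy=240.0
Marker side s = 0.238 m; corners in marker frame (Z=0):
  M0 = (-0.1190, +0.1190, 0)
  M1 = (+0.1190, +0.1190, 0)
  M2 = (+0.1190, -0.1190, 0)
  M3 = (-0.1190, -0.1190, 0)
Detected image corners:
  c0 = (414.011029, 232.105784) px
  c1 = (492.935128, 208.430057) px
  c2 = (492.211015, 87.027383) px
  c3 = (405.187792, 116.553750) px
Planar DLT: solve 8×8 A·h = b for H (H[2,2]=1):
  H  [+296.39226 +208.24860 +450.64212]
  H  [-129.50592 +564.73569 +164.14694]
  H  [-0.11393 +0.41668 +1.00000]
B = K⁻¹H; ‖b₁‖=0.736097, ‖b₂‖=0.736097; λ = 2/(‖b₁‖+‖b₂‖) = 1.358516, sign → tz>0 ⇒ λ=+1.358516
r₁ = λ·B[:,0] = (+0.97252,-0.17392,-0.15478); r₂ = λ·B[:,1] = (+0.23158,+0.79116,+0.56607)
r₃ = r₁×r₂ = (+0.02400,-0.58636,+0.80970); SVD([r₁ r₂ r₃]) → R = UVᵀ:
  R  [+0.97252 +0.23158 +0.02400]
  R  [-0.17392 +0.79116 -0.58636]
  R  [-0.15478 +0.56607 +0.80970]
t = (+0.41172, -0.12913, +1.35852) m
tr R = 2.573375; θ = arccos((tr R − 1)/2) = 0.665372 rad = 38.123°
axis k = ((R−Rᵀ)₃₂, (R−Rᵀ)₁₃, (R−Rᵀ)₂₁) / (2 sinθ) = (+0.933368, +0.144795, -0.328419)
rvec = θ·k = (+0.621036, +0.096343, -0.218521)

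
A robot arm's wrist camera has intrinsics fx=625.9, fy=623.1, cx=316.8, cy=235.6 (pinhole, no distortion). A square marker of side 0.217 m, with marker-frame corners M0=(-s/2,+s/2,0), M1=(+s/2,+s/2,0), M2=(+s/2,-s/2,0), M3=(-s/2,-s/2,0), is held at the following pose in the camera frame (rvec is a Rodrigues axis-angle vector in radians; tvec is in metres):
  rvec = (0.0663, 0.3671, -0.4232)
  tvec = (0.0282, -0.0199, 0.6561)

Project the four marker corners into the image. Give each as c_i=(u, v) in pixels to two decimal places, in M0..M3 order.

c0=(299.74, 344.37) c1=(484.52, 272.73) c2=(393.05, 73.40) c3=(219.31, 167.21)

Intrinsics K: fx=625.9, fy=623.1, cx=316.8, cy=235.6
Marker side s = 0.217 m; corners in marker frame (Z=0):
  M0 = (-0.1085, +0.1085, 0)
  M1 = (+0.1085, +0.1085, 0)
  M2 = (+0.1085, -0.1085, 0)
  M3 = (-0.1085, -0.1085, 0)
rvec = (0.0663, 0.3671, -0.4232), |rvec| = θ = 0.56414 rad = 32.323°
Rodrigues: sinθ=0.53469, 1−cosθ=0.15495; R = I + sinθ·[k]× + (1−cosθ)·[k]×²:
    [+0.84719 +0.41296 +0.33427]
    [-0.38926 +0.91066 -0.13848]
    [-0.36160 -0.01280 +0.93225]
t = (0.0282, -0.0199, 0.6561) m
M0: Pc = R·M0+t = (-0.01891, +0.12114, +0.69394); u = 625.9·(-0.01891)/0.69394 + 316.8 = 299.7406, v = 623.1·(+0.12114)/0.69394 + 235.6 = 344.3738
M1: Pc = R·M1+t = (+0.16493, +0.03667, +0.61548); u = 625.9·(+0.16493)/0.61548 + 316.8 = 484.5184, v = 623.1·(+0.03667)/0.61548 + 235.6 = 272.7265
M2: Pc = R·M2+t = (+0.07531, -0.16094, +0.61826); u = 625.9·(+0.07531)/0.61826 + 316.8 = 393.0453, v = 623.1·(-0.16094)/0.61826 + 235.6 = 73.3979
M3: Pc = R·M3+t = (-0.10853, -0.07647, +0.69672); u = 625.9·(-0.10853)/0.69672 + 316.8 = 219.3060, v = 623.1·(-0.07647)/0.69672 + 235.6 = 167.2085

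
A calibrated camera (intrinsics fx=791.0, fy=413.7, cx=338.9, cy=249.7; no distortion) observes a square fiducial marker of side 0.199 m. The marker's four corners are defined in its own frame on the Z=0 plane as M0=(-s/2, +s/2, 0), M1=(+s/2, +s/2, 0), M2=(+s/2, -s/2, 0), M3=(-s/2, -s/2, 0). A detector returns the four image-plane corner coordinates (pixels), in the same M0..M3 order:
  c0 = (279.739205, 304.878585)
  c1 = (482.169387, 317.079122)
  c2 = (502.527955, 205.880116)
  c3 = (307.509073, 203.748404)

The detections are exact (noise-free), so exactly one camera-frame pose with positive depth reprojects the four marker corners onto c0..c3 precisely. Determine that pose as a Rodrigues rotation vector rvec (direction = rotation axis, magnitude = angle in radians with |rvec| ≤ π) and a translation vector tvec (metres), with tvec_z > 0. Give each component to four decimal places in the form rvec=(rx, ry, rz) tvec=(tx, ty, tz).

rvec=(-0.2074, 0.3499, 0.0967) tvec=(0.0479, 0.0124, 0.7599)

Intrinsics K: fx=791.0, fy=413.7, cx=338.9, cy=249.7
Marker side s = 0.199 m; corners in marker frame (Z=0):
  M0 = (-0.0995, +0.0995, 0)
  M1 = (+0.0995, +0.0995, 0)
  M2 = (+0.0995, -0.0995, 0)
  M3 = (-0.0995, -0.0995, 0)
Detected image corners:
  c0 = (279.739205, 304.878585) px
  c1 = (482.169387, 317.079122) px
  c2 = (502.527955, 205.880116) px
  c3 = (307.509073, 203.748404) px
Planar DLT: solve 8×8 A·h = b for H (H[2,2]=1):
  H  [+817.32091 -217.32648 +388.72790]
  H  [-83.28009 +469.62878 +256.44834]
  H  [-0.46018 -0.24313 +1.00000]
B = K⁻¹H; ‖b₁‖=1.315897, ‖b₂‖=1.315897; λ = 2/(‖b₁‖+‖b₂‖) = 0.759938, sign → tz>0 ⇒ λ=+0.759938
r₁ = λ·B[:,0] = (+0.93506,+0.05810,-0.34971); r₂ = λ·B[:,1] = (-0.12963,+0.97420,-0.18477)
r₃ = r₁×r₂ = (+0.32995,+0.21810,+0.91846); SVD([r₁ r₂ r₃]) → R = UVᵀ:
  R  [+0.93506 -0.12963 +0.32995]
  R  [+0.05810 +0.97420 +0.21810]
  R  [-0.34971 -0.18477 +0.91846]
t = (+0.04787, +0.01240, +0.75994) m
tr R = 2.827710; θ = arccos((tr R − 1)/2) = 0.418117 rad = 23.956°
axis k = ((R−Rᵀ)₃₂, (R−Rᵀ)₁₃, (R−Rᵀ)₂₁) / (2 sinθ) = (-0.496090, +0.836933, +0.231167)
rvec = θ·k = (-0.207424, +0.349936, +0.096655)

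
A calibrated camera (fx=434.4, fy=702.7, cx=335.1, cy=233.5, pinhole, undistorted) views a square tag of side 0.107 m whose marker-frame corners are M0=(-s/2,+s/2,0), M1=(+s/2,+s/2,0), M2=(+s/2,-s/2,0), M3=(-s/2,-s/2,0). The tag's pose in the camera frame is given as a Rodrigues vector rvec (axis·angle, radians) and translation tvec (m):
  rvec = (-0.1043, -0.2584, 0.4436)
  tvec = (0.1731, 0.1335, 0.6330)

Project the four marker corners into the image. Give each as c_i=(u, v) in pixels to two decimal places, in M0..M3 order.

Intrinsics K: fx=434.4, fy=702.7, cx=335.1, cy=233.5
Marker side s = 0.107 m; corners in marker frame (Z=0):
  M0 = (-0.0535, +0.0535, 0)
  M1 = (+0.0535, +0.0535, 0)
  M2 = (+0.0535, -0.0535, 0)
  M3 = (-0.0535, -0.0535, 0)
rvec = (-0.1043, -0.2584, 0.4436), |rvec| = θ = 0.52386 rad = 30.015°
Rodrigues: sinθ=0.50023, 1−cosθ=0.13411; R = I + sinθ·[k]× + (1−cosθ)·[k]×²:
    [+0.87121 -0.41042 -0.26935]
    [+0.43676 +0.89852 +0.04358]
    [+0.22413 -0.15561 +0.96206]
t = (0.1731, 0.1335, 0.6330) m
M0: Pc = R·M0+t = (+0.10453, +0.15820, +0.61268); u = 434.4·(+0.10453)/0.61268 + 335.1 = 409.2151, v = 702.7·(+0.15820)/0.61268 + 233.5 = 414.9481
M1: Pc = R·M1+t = (+0.19775, +0.20494, +0.63667); u = 434.4·(+0.19775)/0.63667 + 335.1 = 470.0274, v = 702.7·(+0.20494)/0.63667 + 233.5 = 459.6933
M2: Pc = R·M2+t = (+0.24167, +0.10880, +0.65332); u = 434.4·(+0.24167)/0.65332 + 335.1 = 495.7882, v = 702.7·(+0.10880)/0.65332 + 233.5 = 350.5193
M3: Pc = R·M3+t = (+0.14845, +0.06206, +0.62933); u = 434.4·(+0.14845)/0.62933 + 335.1 = 437.5664, v = 702.7·(+0.06206)/0.62933 + 233.5 = 302.7976

c0=(409.22, 414.95) c1=(470.03, 459.69) c2=(495.79, 350.52) c3=(437.57, 302.80)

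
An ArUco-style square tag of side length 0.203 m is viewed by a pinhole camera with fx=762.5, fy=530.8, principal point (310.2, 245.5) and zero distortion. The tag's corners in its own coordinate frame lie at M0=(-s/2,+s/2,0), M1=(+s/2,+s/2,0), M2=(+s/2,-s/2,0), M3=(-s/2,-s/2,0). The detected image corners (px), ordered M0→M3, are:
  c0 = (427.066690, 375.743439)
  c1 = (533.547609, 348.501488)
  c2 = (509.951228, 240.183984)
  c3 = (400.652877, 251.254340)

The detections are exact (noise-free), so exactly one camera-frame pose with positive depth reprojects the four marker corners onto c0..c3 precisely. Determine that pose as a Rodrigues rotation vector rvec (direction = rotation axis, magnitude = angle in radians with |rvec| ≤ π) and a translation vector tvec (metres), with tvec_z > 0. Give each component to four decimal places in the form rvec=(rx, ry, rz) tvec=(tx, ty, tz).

rvec=(-0.0743, -0.6752, -0.1290) tvec=(0.1952, 0.1001, 0.9230)

Intrinsics K: fx=762.5, fy=530.8, cx=310.2, cy=245.5
Marker side s = 0.203 m; corners in marker frame (Z=0):
  M0 = (-0.1015, +0.1015, 0)
  M1 = (+0.1015, +0.1015, 0)
  M2 = (+0.1015, -0.1015, 0)
  M3 = (-0.1015, -0.1015, 0)
Detected image corners:
  c0 = (427.066690, 375.743439) px
  c1 = (533.547609, 348.501488) px
  c2 = (509.951228, 240.183984) px
  c3 = (400.652877, 251.254340) px
Planar DLT: solve 8×8 A·h = b for H (H[2,2]=1):
  H  [+849.42551 +109.19272 +471.48915]
  H  [+112.30195 +561.89288 +303.08954]
  H  [+0.67962 -0.02887 +1.00000]
B = K⁻¹H; ‖b₁‖=1.083457, ‖b₂‖=1.083457; λ = 2/(‖b₁‖+‖b₂‖) = 0.922972, sign → tz>0 ⇒ λ=+0.922972
r₁ = λ·B[:,0] = (+0.77301,-0.09484,+0.62727); r₂ = λ·B[:,1] = (+0.14301,+0.98936,-0.02665)
r₃ = r₁×r₂ = (-0.61807,+0.11031,+0.77835); SVD([r₁ r₂ r₃]) → R = UVᵀ:
  R  [+0.77301 +0.14301 -0.61807]
  R  [-0.09484 +0.98936 +0.11031]
  R  [+0.62727 -0.02665 +0.77835]
t = (+0.19523, +0.10014, +0.92297) m
tr R = 2.540714; θ = arccos((tr R − 1)/2) = 0.691396 rad = 39.614°
axis k = ((R−Rᵀ)₃₂, (R−Rᵀ)₁₃, (R−Rᵀ)₂₁) / (2 sinθ) = (-0.107397, -0.976563, -0.186522)
rvec = θ·k = (-0.074254, -0.675192, -0.128960)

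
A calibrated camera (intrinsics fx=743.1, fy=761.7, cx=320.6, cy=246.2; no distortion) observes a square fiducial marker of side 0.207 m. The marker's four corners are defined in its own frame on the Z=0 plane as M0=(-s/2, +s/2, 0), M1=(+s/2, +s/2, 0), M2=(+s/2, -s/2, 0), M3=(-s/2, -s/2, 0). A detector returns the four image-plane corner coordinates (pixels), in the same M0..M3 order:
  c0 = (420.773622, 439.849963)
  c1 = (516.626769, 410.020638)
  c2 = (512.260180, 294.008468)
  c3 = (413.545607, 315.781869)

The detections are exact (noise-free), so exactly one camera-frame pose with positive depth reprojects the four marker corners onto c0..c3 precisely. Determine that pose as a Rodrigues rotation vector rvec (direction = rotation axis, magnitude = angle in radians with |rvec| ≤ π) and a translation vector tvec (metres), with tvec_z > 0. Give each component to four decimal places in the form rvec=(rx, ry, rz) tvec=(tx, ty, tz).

Intrinsics K: fx=743.1, fy=761.7, cx=320.6, cy=246.2
Marker side s = 0.207 m; corners in marker frame (Z=0):
  M0 = (-0.1035, +0.1035, 0)
  M1 = (+0.1035, +0.1035, 0)
  M2 = (+0.1035, -0.1035, 0)
  M3 = (-0.1035, -0.1035, 0)
Detected image corners:
  c0 = (420.773622, 439.849963) px
  c1 = (516.626769, 410.020638) px
  c2 = (512.260180, 294.008468) px
  c3 = (413.545607, 315.781869) px
Planar DLT: solve 8×8 A·h = b for H (H[2,2]=1):
  H  [+633.03486 +84.22022 +467.60127]
  H  [+2.92649 +623.43365 +365.20059]
  H  [+0.35026 +0.12122 +1.00000]
B = K⁻¹H; ‖b₁‖=0.791025, ‖b₂‖=0.791025; λ = 2/(‖b₁‖+‖b₂‖) = 1.264182, sign → tz>0 ⇒ λ=+1.264182
r₁ = λ·B[:,0] = (+0.88590,-0.13826,+0.44279); r₂ = λ·B[:,1] = (+0.07716,+0.98517,+0.15324)
r₃ = r₁×r₂ = (-0.45741,-0.10159,+0.88343); SVD([r₁ r₂ r₃]) → R = UVᵀ:
  R  [+0.88590 +0.07716 -0.45741]
  R  [-0.13826 +0.98517 -0.10159]
  R  [+0.44279 +0.15324 +0.88343]
t = (+0.25008, +0.19750, +1.26418) m
tr R = 2.754503; θ = arccos((tr R − 1)/2) = 0.500690 rad = 28.687°
axis k = ((R−Rᵀ)₃₂, (R−Rᵀ)₁₃, (R−Rᵀ)₂₁) / (2 sinθ) = (+0.265437, -0.937653, -0.224388)
rvec = θ·k = (+0.132902, -0.469473, -0.112349)

rvec=(0.1329, -0.4695, -0.1123) tvec=(0.2501, 0.1975, 1.2642)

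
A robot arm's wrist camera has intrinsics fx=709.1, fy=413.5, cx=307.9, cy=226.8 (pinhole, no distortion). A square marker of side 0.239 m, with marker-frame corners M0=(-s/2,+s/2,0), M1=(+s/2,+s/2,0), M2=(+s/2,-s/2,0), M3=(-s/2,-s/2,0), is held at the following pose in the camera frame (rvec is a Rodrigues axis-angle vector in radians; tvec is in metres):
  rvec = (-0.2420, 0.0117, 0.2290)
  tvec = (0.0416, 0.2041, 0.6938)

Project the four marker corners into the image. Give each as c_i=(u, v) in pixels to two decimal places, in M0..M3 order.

Intrinsics K: fx=709.1, fy=413.5, cx=307.9, cy=226.8
Marker side s = 0.239 m; corners in marker frame (Z=0):
  M0 = (-0.1195, +0.1195, 0)
  M1 = (+0.1195, +0.1195, 0)
  M2 = (+0.1195, -0.1195, 0)
  M3 = (-0.1195, -0.1195, 0)
rvec = (-0.2420, 0.0117, 0.2290), |rvec| = θ = 0.33338 rad = 19.101°
Rodrigues: sinθ=0.32724, 1−cosθ=0.05506; R = I + sinθ·[k]× + (1−cosθ)·[k]×²:
    [+0.97395 -0.22618 -0.01597]
    [+0.22338 +0.94501 +0.23887]
    [-0.03894 -0.23621 +0.97092]
t = (0.0416, 0.2041, 0.6938) m
M0: Pc = R·M0+t = (-0.10182, +0.29033, +0.67023); u = 709.1·(-0.10182)/0.67023 + 307.9 = 200.1779, v = 413.5·(+0.29033)/0.67023 + 226.8 = 405.9240
M1: Pc = R·M1+t = (+0.13096, +0.34372, +0.66092); u = 709.1·(+0.13096)/0.66092 + 307.9 = 448.4053, v = 413.5·(+0.34372)/0.66092 + 226.8 = 441.8478
M2: Pc = R·M2+t = (+0.18502, +0.11787, +0.71737); u = 709.1·(+0.18502)/0.71737 + 307.9 = 490.7824, v = 413.5·(+0.11787)/0.71737 + 226.8 = 294.7383
M3: Pc = R·M3+t = (-0.04776, +0.06448, +0.72668); u = 709.1·(-0.04776)/0.72668 + 307.9 = 261.2970, v = 413.5·(+0.06448)/0.72668 + 226.8 = 263.4894

c0=(200.18, 405.92) c1=(448.41, 441.85) c2=(490.78, 294.74) c3=(261.30, 263.49)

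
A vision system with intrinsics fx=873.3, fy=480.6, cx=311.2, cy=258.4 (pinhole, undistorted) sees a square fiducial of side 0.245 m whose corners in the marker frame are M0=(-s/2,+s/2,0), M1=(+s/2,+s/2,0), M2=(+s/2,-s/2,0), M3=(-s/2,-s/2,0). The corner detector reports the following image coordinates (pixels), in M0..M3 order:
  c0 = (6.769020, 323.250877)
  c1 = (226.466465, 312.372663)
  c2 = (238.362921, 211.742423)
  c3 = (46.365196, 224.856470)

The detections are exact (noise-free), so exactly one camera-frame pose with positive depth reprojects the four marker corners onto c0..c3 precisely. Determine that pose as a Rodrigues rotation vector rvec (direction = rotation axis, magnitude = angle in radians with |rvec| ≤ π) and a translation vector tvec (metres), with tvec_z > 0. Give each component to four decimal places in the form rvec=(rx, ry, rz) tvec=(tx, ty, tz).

rvec=(-0.5977, 0.1866, -0.0543) tvec=(-0.2074, 0.0130, 0.9907)

Intrinsics K: fx=873.3, fy=480.6, cx=311.2, cy=258.4
Marker side s = 0.245 m; corners in marker frame (Z=0):
  M0 = (-0.1225, +0.1225, 0)
  M1 = (+0.1225, +0.1225, 0)
  M2 = (+0.1225, -0.1225, 0)
  M3 = (-0.1225, -0.1225, 0)
Detected image corners:
  c0 = (6.769020, 323.250877) px
  c1 = (226.466465, 312.372663) px
  c2 = (238.362921, 211.742423) px
  c3 = (46.365196, 224.856470) px
Planar DLT: solve 8×8 A·h = b for H (H[2,2]=1):
  H  [+815.49012 -179.91588 +128.36714]
  H  [-92.26039 +253.48030 +264.70349]
  H  [-0.16033 -0.56930 +1.00000]
B = K⁻¹H; ‖b₁‖=1.009381, ‖b₂‖=1.009381; λ = 2/(‖b₁‖+‖b₂‖) = 0.990706, sign → tz>0 ⇒ λ=+0.990706
r₁ = λ·B[:,0] = (+0.98173,-0.10478,-0.15884); r₂ = λ·B[:,1] = (-0.00312,+0.82577,-0.56400)
r₃ = r₁×r₂ = (+0.19026,+0.55419,+0.81035); SVD([r₁ r₂ r₃]) → R = UVᵀ:
  R  [+0.98173 -0.00312 +0.19026]
  R  [-0.10478 +0.82577 +0.55419]
  R  [-0.15884 -0.56400 +0.81035]
t = (-0.20741, +0.01299, +0.99071) m
tr R = 2.617844; θ = arccos((tr R − 1)/2) = 0.628480 rad = 36.009°
axis k = ((R−Rᵀ)₃₂, (R−Rᵀ)₁₃, (R−Rᵀ)₂₁) / (2 sinθ) = (-0.950986, +0.296903, -0.086458)
rvec = θ·k = (-0.597675, +0.186598, -0.054337)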